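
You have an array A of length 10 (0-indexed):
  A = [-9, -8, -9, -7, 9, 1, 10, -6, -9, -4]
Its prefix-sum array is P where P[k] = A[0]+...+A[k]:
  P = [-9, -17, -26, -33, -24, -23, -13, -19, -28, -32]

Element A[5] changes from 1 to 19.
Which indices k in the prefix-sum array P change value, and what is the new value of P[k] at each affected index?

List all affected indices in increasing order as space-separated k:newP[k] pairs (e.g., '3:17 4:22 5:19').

P[k] = A[0] + ... + A[k]
P[k] includes A[5] iff k >= 5
Affected indices: 5, 6, ..., 9; delta = 18
  P[5]: -23 + 18 = -5
  P[6]: -13 + 18 = 5
  P[7]: -19 + 18 = -1
  P[8]: -28 + 18 = -10
  P[9]: -32 + 18 = -14

Answer: 5:-5 6:5 7:-1 8:-10 9:-14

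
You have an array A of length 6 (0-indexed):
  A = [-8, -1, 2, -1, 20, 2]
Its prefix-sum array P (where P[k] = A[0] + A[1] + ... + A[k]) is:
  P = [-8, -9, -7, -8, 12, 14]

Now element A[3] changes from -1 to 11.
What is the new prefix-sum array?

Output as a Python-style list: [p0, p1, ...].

Answer: [-8, -9, -7, 4, 24, 26]

Derivation:
Change: A[3] -1 -> 11, delta = 12
P[k] for k < 3: unchanged (A[3] not included)
P[k] for k >= 3: shift by delta = 12
  P[0] = -8 + 0 = -8
  P[1] = -9 + 0 = -9
  P[2] = -7 + 0 = -7
  P[3] = -8 + 12 = 4
  P[4] = 12 + 12 = 24
  P[5] = 14 + 12 = 26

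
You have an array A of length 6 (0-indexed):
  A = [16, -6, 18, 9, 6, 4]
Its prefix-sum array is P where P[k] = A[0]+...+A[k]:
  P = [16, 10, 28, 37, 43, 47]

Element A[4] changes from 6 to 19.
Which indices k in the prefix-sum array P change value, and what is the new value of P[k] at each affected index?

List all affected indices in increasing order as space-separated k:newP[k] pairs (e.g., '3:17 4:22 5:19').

P[k] = A[0] + ... + A[k]
P[k] includes A[4] iff k >= 4
Affected indices: 4, 5, ..., 5; delta = 13
  P[4]: 43 + 13 = 56
  P[5]: 47 + 13 = 60

Answer: 4:56 5:60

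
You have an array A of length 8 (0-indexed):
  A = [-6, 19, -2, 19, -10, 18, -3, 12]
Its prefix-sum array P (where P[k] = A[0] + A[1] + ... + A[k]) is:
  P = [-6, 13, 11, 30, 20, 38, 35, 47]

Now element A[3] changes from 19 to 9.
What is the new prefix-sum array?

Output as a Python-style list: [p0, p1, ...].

Change: A[3] 19 -> 9, delta = -10
P[k] for k < 3: unchanged (A[3] not included)
P[k] for k >= 3: shift by delta = -10
  P[0] = -6 + 0 = -6
  P[1] = 13 + 0 = 13
  P[2] = 11 + 0 = 11
  P[3] = 30 + -10 = 20
  P[4] = 20 + -10 = 10
  P[5] = 38 + -10 = 28
  P[6] = 35 + -10 = 25
  P[7] = 47 + -10 = 37

Answer: [-6, 13, 11, 20, 10, 28, 25, 37]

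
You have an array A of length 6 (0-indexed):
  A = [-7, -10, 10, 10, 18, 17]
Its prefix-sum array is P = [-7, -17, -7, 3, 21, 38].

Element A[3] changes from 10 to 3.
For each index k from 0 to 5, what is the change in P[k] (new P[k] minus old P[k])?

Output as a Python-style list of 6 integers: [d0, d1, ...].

Element change: A[3] 10 -> 3, delta = -7
For k < 3: P[k] unchanged, delta_P[k] = 0
For k >= 3: P[k] shifts by exactly -7
Delta array: [0, 0, 0, -7, -7, -7]

Answer: [0, 0, 0, -7, -7, -7]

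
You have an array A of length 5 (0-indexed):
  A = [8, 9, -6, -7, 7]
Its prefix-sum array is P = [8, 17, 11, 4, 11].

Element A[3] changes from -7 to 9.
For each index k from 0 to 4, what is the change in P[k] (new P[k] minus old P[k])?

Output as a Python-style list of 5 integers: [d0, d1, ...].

Element change: A[3] -7 -> 9, delta = 16
For k < 3: P[k] unchanged, delta_P[k] = 0
For k >= 3: P[k] shifts by exactly 16
Delta array: [0, 0, 0, 16, 16]

Answer: [0, 0, 0, 16, 16]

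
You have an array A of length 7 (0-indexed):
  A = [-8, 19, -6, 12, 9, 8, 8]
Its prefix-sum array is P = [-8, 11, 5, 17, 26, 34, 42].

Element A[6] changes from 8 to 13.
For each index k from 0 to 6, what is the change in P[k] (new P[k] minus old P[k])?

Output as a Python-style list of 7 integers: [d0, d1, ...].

Element change: A[6] 8 -> 13, delta = 5
For k < 6: P[k] unchanged, delta_P[k] = 0
For k >= 6: P[k] shifts by exactly 5
Delta array: [0, 0, 0, 0, 0, 0, 5]

Answer: [0, 0, 0, 0, 0, 0, 5]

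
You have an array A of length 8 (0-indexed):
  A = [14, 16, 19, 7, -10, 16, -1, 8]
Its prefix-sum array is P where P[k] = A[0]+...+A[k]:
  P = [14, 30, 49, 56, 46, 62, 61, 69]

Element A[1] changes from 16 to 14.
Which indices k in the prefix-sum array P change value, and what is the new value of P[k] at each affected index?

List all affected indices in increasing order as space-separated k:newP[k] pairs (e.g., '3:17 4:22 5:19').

Answer: 1:28 2:47 3:54 4:44 5:60 6:59 7:67

Derivation:
P[k] = A[0] + ... + A[k]
P[k] includes A[1] iff k >= 1
Affected indices: 1, 2, ..., 7; delta = -2
  P[1]: 30 + -2 = 28
  P[2]: 49 + -2 = 47
  P[3]: 56 + -2 = 54
  P[4]: 46 + -2 = 44
  P[5]: 62 + -2 = 60
  P[6]: 61 + -2 = 59
  P[7]: 69 + -2 = 67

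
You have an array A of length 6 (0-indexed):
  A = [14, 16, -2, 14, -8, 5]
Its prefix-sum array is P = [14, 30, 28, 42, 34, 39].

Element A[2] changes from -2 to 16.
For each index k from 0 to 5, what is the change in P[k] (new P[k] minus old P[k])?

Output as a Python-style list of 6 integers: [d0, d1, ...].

Answer: [0, 0, 18, 18, 18, 18]

Derivation:
Element change: A[2] -2 -> 16, delta = 18
For k < 2: P[k] unchanged, delta_P[k] = 0
For k >= 2: P[k] shifts by exactly 18
Delta array: [0, 0, 18, 18, 18, 18]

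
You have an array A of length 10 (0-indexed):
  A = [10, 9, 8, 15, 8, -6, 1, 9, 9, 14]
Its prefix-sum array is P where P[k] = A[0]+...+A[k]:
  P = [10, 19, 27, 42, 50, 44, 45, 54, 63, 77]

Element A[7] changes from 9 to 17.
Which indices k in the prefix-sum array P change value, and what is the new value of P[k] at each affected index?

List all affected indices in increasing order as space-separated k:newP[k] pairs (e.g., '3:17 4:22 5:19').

Answer: 7:62 8:71 9:85

Derivation:
P[k] = A[0] + ... + A[k]
P[k] includes A[7] iff k >= 7
Affected indices: 7, 8, ..., 9; delta = 8
  P[7]: 54 + 8 = 62
  P[8]: 63 + 8 = 71
  P[9]: 77 + 8 = 85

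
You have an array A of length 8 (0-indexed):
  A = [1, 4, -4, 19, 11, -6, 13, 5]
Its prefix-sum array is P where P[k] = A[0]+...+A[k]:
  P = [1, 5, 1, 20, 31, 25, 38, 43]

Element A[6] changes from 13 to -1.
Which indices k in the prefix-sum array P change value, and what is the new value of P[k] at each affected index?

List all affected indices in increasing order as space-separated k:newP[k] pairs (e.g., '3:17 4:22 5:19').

P[k] = A[0] + ... + A[k]
P[k] includes A[6] iff k >= 6
Affected indices: 6, 7, ..., 7; delta = -14
  P[6]: 38 + -14 = 24
  P[7]: 43 + -14 = 29

Answer: 6:24 7:29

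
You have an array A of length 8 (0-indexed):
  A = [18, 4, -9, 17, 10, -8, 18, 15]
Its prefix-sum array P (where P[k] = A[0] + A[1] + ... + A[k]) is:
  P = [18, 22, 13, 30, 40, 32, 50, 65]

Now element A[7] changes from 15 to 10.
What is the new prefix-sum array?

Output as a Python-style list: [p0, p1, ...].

Change: A[7] 15 -> 10, delta = -5
P[k] for k < 7: unchanged (A[7] not included)
P[k] for k >= 7: shift by delta = -5
  P[0] = 18 + 0 = 18
  P[1] = 22 + 0 = 22
  P[2] = 13 + 0 = 13
  P[3] = 30 + 0 = 30
  P[4] = 40 + 0 = 40
  P[5] = 32 + 0 = 32
  P[6] = 50 + 0 = 50
  P[7] = 65 + -5 = 60

Answer: [18, 22, 13, 30, 40, 32, 50, 60]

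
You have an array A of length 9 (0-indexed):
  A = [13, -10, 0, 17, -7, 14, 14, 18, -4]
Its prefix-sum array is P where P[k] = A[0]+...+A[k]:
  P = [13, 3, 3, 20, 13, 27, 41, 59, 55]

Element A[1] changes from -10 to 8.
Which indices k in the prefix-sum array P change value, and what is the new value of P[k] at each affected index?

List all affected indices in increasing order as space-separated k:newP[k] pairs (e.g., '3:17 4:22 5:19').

Answer: 1:21 2:21 3:38 4:31 5:45 6:59 7:77 8:73

Derivation:
P[k] = A[0] + ... + A[k]
P[k] includes A[1] iff k >= 1
Affected indices: 1, 2, ..., 8; delta = 18
  P[1]: 3 + 18 = 21
  P[2]: 3 + 18 = 21
  P[3]: 20 + 18 = 38
  P[4]: 13 + 18 = 31
  P[5]: 27 + 18 = 45
  P[6]: 41 + 18 = 59
  P[7]: 59 + 18 = 77
  P[8]: 55 + 18 = 73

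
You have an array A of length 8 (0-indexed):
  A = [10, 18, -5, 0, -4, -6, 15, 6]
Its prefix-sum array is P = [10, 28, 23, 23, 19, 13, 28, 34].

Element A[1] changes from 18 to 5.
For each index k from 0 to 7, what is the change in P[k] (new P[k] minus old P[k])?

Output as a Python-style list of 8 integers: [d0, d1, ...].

Answer: [0, -13, -13, -13, -13, -13, -13, -13]

Derivation:
Element change: A[1] 18 -> 5, delta = -13
For k < 1: P[k] unchanged, delta_P[k] = 0
For k >= 1: P[k] shifts by exactly -13
Delta array: [0, -13, -13, -13, -13, -13, -13, -13]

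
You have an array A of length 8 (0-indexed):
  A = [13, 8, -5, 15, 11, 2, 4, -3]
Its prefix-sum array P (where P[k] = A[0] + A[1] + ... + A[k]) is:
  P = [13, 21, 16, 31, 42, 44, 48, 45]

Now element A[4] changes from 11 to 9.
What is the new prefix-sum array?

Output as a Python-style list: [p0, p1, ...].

Answer: [13, 21, 16, 31, 40, 42, 46, 43]

Derivation:
Change: A[4] 11 -> 9, delta = -2
P[k] for k < 4: unchanged (A[4] not included)
P[k] for k >= 4: shift by delta = -2
  P[0] = 13 + 0 = 13
  P[1] = 21 + 0 = 21
  P[2] = 16 + 0 = 16
  P[3] = 31 + 0 = 31
  P[4] = 42 + -2 = 40
  P[5] = 44 + -2 = 42
  P[6] = 48 + -2 = 46
  P[7] = 45 + -2 = 43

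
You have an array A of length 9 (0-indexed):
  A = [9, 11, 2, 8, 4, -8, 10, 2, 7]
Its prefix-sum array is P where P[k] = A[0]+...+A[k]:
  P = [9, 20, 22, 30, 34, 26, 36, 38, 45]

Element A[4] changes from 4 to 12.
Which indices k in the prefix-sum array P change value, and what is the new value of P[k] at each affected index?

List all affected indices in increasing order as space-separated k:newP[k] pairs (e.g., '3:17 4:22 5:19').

Answer: 4:42 5:34 6:44 7:46 8:53

Derivation:
P[k] = A[0] + ... + A[k]
P[k] includes A[4] iff k >= 4
Affected indices: 4, 5, ..., 8; delta = 8
  P[4]: 34 + 8 = 42
  P[5]: 26 + 8 = 34
  P[6]: 36 + 8 = 44
  P[7]: 38 + 8 = 46
  P[8]: 45 + 8 = 53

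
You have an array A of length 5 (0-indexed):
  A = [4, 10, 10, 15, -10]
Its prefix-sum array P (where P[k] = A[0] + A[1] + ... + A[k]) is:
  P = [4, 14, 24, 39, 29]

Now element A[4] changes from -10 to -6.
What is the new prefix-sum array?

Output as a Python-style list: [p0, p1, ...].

Answer: [4, 14, 24, 39, 33]

Derivation:
Change: A[4] -10 -> -6, delta = 4
P[k] for k < 4: unchanged (A[4] not included)
P[k] for k >= 4: shift by delta = 4
  P[0] = 4 + 0 = 4
  P[1] = 14 + 0 = 14
  P[2] = 24 + 0 = 24
  P[3] = 39 + 0 = 39
  P[4] = 29 + 4 = 33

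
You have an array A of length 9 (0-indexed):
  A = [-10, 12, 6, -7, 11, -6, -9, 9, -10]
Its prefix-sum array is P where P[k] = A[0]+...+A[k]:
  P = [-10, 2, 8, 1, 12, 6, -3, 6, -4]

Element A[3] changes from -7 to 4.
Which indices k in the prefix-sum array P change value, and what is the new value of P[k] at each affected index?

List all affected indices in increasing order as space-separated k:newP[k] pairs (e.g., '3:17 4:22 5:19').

P[k] = A[0] + ... + A[k]
P[k] includes A[3] iff k >= 3
Affected indices: 3, 4, ..., 8; delta = 11
  P[3]: 1 + 11 = 12
  P[4]: 12 + 11 = 23
  P[5]: 6 + 11 = 17
  P[6]: -3 + 11 = 8
  P[7]: 6 + 11 = 17
  P[8]: -4 + 11 = 7

Answer: 3:12 4:23 5:17 6:8 7:17 8:7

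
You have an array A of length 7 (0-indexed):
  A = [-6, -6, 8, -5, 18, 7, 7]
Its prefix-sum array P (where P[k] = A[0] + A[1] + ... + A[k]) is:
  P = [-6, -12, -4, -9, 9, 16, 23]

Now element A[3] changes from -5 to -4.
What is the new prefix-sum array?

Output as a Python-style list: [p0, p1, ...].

Change: A[3] -5 -> -4, delta = 1
P[k] for k < 3: unchanged (A[3] not included)
P[k] for k >= 3: shift by delta = 1
  P[0] = -6 + 0 = -6
  P[1] = -12 + 0 = -12
  P[2] = -4 + 0 = -4
  P[3] = -9 + 1 = -8
  P[4] = 9 + 1 = 10
  P[5] = 16 + 1 = 17
  P[6] = 23 + 1 = 24

Answer: [-6, -12, -4, -8, 10, 17, 24]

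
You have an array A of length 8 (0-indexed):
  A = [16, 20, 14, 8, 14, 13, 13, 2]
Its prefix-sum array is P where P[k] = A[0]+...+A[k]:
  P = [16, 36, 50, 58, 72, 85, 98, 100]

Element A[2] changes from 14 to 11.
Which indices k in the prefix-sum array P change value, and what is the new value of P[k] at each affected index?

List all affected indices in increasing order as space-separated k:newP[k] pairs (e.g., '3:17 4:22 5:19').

P[k] = A[0] + ... + A[k]
P[k] includes A[2] iff k >= 2
Affected indices: 2, 3, ..., 7; delta = -3
  P[2]: 50 + -3 = 47
  P[3]: 58 + -3 = 55
  P[4]: 72 + -3 = 69
  P[5]: 85 + -3 = 82
  P[6]: 98 + -3 = 95
  P[7]: 100 + -3 = 97

Answer: 2:47 3:55 4:69 5:82 6:95 7:97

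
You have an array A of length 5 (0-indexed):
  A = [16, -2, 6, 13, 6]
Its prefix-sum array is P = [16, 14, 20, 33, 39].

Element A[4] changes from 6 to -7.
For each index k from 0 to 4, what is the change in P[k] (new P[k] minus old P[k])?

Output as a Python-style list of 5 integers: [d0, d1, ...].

Answer: [0, 0, 0, 0, -13]

Derivation:
Element change: A[4] 6 -> -7, delta = -13
For k < 4: P[k] unchanged, delta_P[k] = 0
For k >= 4: P[k] shifts by exactly -13
Delta array: [0, 0, 0, 0, -13]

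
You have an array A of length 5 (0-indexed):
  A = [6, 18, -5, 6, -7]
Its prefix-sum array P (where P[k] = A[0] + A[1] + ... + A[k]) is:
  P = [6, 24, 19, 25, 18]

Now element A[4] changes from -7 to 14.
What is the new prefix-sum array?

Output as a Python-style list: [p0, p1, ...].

Change: A[4] -7 -> 14, delta = 21
P[k] for k < 4: unchanged (A[4] not included)
P[k] for k >= 4: shift by delta = 21
  P[0] = 6 + 0 = 6
  P[1] = 24 + 0 = 24
  P[2] = 19 + 0 = 19
  P[3] = 25 + 0 = 25
  P[4] = 18 + 21 = 39

Answer: [6, 24, 19, 25, 39]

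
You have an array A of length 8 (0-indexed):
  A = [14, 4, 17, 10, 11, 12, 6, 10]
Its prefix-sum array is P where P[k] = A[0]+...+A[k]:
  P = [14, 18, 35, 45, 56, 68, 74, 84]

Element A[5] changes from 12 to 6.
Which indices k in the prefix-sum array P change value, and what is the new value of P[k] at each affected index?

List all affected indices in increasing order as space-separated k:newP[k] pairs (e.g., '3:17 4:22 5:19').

P[k] = A[0] + ... + A[k]
P[k] includes A[5] iff k >= 5
Affected indices: 5, 6, ..., 7; delta = -6
  P[5]: 68 + -6 = 62
  P[6]: 74 + -6 = 68
  P[7]: 84 + -6 = 78

Answer: 5:62 6:68 7:78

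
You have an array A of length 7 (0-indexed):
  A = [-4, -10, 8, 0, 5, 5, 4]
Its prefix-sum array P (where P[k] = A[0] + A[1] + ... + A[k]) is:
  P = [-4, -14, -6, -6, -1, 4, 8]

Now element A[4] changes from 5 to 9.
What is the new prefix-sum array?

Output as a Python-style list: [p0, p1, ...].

Answer: [-4, -14, -6, -6, 3, 8, 12]

Derivation:
Change: A[4] 5 -> 9, delta = 4
P[k] for k < 4: unchanged (A[4] not included)
P[k] for k >= 4: shift by delta = 4
  P[0] = -4 + 0 = -4
  P[1] = -14 + 0 = -14
  P[2] = -6 + 0 = -6
  P[3] = -6 + 0 = -6
  P[4] = -1 + 4 = 3
  P[5] = 4 + 4 = 8
  P[6] = 8 + 4 = 12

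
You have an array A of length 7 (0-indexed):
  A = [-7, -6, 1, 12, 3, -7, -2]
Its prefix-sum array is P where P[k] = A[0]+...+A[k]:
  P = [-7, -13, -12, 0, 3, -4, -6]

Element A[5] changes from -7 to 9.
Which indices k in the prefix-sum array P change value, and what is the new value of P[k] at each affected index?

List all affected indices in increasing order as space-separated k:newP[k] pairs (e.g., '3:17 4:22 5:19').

P[k] = A[0] + ... + A[k]
P[k] includes A[5] iff k >= 5
Affected indices: 5, 6, ..., 6; delta = 16
  P[5]: -4 + 16 = 12
  P[6]: -6 + 16 = 10

Answer: 5:12 6:10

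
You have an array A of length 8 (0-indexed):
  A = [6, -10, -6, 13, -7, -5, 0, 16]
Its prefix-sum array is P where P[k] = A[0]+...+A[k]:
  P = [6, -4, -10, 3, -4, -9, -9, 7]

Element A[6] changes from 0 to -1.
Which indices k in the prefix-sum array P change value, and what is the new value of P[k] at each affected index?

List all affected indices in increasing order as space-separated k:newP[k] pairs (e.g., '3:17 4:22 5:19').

Answer: 6:-10 7:6

Derivation:
P[k] = A[0] + ... + A[k]
P[k] includes A[6] iff k >= 6
Affected indices: 6, 7, ..., 7; delta = -1
  P[6]: -9 + -1 = -10
  P[7]: 7 + -1 = 6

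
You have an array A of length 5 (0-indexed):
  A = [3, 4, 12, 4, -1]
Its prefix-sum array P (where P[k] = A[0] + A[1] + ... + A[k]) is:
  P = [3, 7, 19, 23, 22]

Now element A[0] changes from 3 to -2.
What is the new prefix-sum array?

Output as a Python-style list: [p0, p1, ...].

Answer: [-2, 2, 14, 18, 17]

Derivation:
Change: A[0] 3 -> -2, delta = -5
P[k] for k < 0: unchanged (A[0] not included)
P[k] for k >= 0: shift by delta = -5
  P[0] = 3 + -5 = -2
  P[1] = 7 + -5 = 2
  P[2] = 19 + -5 = 14
  P[3] = 23 + -5 = 18
  P[4] = 22 + -5 = 17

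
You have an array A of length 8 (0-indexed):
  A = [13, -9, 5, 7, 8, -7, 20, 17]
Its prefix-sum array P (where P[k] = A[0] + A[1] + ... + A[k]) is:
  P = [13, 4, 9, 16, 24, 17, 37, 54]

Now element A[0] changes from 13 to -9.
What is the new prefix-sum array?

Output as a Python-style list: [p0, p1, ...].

Change: A[0] 13 -> -9, delta = -22
P[k] for k < 0: unchanged (A[0] not included)
P[k] for k >= 0: shift by delta = -22
  P[0] = 13 + -22 = -9
  P[1] = 4 + -22 = -18
  P[2] = 9 + -22 = -13
  P[3] = 16 + -22 = -6
  P[4] = 24 + -22 = 2
  P[5] = 17 + -22 = -5
  P[6] = 37 + -22 = 15
  P[7] = 54 + -22 = 32

Answer: [-9, -18, -13, -6, 2, -5, 15, 32]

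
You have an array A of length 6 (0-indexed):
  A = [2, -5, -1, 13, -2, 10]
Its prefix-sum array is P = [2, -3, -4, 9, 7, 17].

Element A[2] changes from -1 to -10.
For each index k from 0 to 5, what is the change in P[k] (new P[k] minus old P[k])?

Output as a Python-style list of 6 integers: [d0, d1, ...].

Answer: [0, 0, -9, -9, -9, -9]

Derivation:
Element change: A[2] -1 -> -10, delta = -9
For k < 2: P[k] unchanged, delta_P[k] = 0
For k >= 2: P[k] shifts by exactly -9
Delta array: [0, 0, -9, -9, -9, -9]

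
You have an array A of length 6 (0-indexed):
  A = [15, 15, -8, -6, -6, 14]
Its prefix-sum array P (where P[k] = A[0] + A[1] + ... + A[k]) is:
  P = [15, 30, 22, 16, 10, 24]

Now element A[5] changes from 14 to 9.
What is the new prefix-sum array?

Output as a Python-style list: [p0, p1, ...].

Change: A[5] 14 -> 9, delta = -5
P[k] for k < 5: unchanged (A[5] not included)
P[k] for k >= 5: shift by delta = -5
  P[0] = 15 + 0 = 15
  P[1] = 30 + 0 = 30
  P[2] = 22 + 0 = 22
  P[3] = 16 + 0 = 16
  P[4] = 10 + 0 = 10
  P[5] = 24 + -5 = 19

Answer: [15, 30, 22, 16, 10, 19]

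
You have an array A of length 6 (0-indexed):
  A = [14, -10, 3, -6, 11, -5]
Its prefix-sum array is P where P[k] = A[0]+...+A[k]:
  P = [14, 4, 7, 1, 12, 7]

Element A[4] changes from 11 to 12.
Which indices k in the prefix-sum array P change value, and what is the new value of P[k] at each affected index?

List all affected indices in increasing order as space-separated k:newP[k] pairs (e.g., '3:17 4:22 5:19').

P[k] = A[0] + ... + A[k]
P[k] includes A[4] iff k >= 4
Affected indices: 4, 5, ..., 5; delta = 1
  P[4]: 12 + 1 = 13
  P[5]: 7 + 1 = 8

Answer: 4:13 5:8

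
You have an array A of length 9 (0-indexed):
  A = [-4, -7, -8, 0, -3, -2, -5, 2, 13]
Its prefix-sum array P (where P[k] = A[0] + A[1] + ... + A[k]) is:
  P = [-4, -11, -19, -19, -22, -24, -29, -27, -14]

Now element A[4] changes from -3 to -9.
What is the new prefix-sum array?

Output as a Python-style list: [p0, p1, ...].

Change: A[4] -3 -> -9, delta = -6
P[k] for k < 4: unchanged (A[4] not included)
P[k] for k >= 4: shift by delta = -6
  P[0] = -4 + 0 = -4
  P[1] = -11 + 0 = -11
  P[2] = -19 + 0 = -19
  P[3] = -19 + 0 = -19
  P[4] = -22 + -6 = -28
  P[5] = -24 + -6 = -30
  P[6] = -29 + -6 = -35
  P[7] = -27 + -6 = -33
  P[8] = -14 + -6 = -20

Answer: [-4, -11, -19, -19, -28, -30, -35, -33, -20]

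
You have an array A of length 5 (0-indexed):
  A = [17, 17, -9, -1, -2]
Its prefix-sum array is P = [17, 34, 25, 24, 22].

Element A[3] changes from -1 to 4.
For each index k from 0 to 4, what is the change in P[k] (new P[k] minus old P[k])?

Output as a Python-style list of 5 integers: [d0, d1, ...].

Element change: A[3] -1 -> 4, delta = 5
For k < 3: P[k] unchanged, delta_P[k] = 0
For k >= 3: P[k] shifts by exactly 5
Delta array: [0, 0, 0, 5, 5]

Answer: [0, 0, 0, 5, 5]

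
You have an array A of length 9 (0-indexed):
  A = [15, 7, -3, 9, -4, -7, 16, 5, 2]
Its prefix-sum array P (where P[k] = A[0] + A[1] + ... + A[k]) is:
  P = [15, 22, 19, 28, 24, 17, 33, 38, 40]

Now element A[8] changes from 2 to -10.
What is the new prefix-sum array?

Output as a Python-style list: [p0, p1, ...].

Change: A[8] 2 -> -10, delta = -12
P[k] for k < 8: unchanged (A[8] not included)
P[k] for k >= 8: shift by delta = -12
  P[0] = 15 + 0 = 15
  P[1] = 22 + 0 = 22
  P[2] = 19 + 0 = 19
  P[3] = 28 + 0 = 28
  P[4] = 24 + 0 = 24
  P[5] = 17 + 0 = 17
  P[6] = 33 + 0 = 33
  P[7] = 38 + 0 = 38
  P[8] = 40 + -12 = 28

Answer: [15, 22, 19, 28, 24, 17, 33, 38, 28]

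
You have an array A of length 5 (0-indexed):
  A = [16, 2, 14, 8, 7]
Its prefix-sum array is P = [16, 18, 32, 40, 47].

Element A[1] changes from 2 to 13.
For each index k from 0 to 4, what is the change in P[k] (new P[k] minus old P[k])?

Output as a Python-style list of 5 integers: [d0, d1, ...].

Element change: A[1] 2 -> 13, delta = 11
For k < 1: P[k] unchanged, delta_P[k] = 0
For k >= 1: P[k] shifts by exactly 11
Delta array: [0, 11, 11, 11, 11]

Answer: [0, 11, 11, 11, 11]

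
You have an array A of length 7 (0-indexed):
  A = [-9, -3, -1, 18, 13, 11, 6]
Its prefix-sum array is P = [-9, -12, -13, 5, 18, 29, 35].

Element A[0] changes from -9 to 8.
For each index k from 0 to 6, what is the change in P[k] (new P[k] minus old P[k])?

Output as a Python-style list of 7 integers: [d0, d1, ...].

Element change: A[0] -9 -> 8, delta = 17
For k < 0: P[k] unchanged, delta_P[k] = 0
For k >= 0: P[k] shifts by exactly 17
Delta array: [17, 17, 17, 17, 17, 17, 17]

Answer: [17, 17, 17, 17, 17, 17, 17]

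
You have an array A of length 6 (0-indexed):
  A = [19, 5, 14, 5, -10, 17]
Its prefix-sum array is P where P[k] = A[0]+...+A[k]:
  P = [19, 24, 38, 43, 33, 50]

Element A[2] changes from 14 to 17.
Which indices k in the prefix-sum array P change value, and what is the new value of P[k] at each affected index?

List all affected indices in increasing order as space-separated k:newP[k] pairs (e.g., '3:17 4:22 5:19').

Answer: 2:41 3:46 4:36 5:53

Derivation:
P[k] = A[0] + ... + A[k]
P[k] includes A[2] iff k >= 2
Affected indices: 2, 3, ..., 5; delta = 3
  P[2]: 38 + 3 = 41
  P[3]: 43 + 3 = 46
  P[4]: 33 + 3 = 36
  P[5]: 50 + 3 = 53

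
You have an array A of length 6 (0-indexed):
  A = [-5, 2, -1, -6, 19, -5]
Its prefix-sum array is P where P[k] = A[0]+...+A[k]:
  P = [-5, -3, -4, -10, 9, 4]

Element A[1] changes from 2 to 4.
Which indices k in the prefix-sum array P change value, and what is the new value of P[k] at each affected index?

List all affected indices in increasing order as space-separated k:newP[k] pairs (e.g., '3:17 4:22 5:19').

Answer: 1:-1 2:-2 3:-8 4:11 5:6

Derivation:
P[k] = A[0] + ... + A[k]
P[k] includes A[1] iff k >= 1
Affected indices: 1, 2, ..., 5; delta = 2
  P[1]: -3 + 2 = -1
  P[2]: -4 + 2 = -2
  P[3]: -10 + 2 = -8
  P[4]: 9 + 2 = 11
  P[5]: 4 + 2 = 6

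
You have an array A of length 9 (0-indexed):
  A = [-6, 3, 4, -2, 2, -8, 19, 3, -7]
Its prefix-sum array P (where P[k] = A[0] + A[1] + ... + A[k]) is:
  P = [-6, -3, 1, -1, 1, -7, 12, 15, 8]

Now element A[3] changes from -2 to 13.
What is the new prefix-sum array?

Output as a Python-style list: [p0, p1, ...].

Change: A[3] -2 -> 13, delta = 15
P[k] for k < 3: unchanged (A[3] not included)
P[k] for k >= 3: shift by delta = 15
  P[0] = -6 + 0 = -6
  P[1] = -3 + 0 = -3
  P[2] = 1 + 0 = 1
  P[3] = -1 + 15 = 14
  P[4] = 1 + 15 = 16
  P[5] = -7 + 15 = 8
  P[6] = 12 + 15 = 27
  P[7] = 15 + 15 = 30
  P[8] = 8 + 15 = 23

Answer: [-6, -3, 1, 14, 16, 8, 27, 30, 23]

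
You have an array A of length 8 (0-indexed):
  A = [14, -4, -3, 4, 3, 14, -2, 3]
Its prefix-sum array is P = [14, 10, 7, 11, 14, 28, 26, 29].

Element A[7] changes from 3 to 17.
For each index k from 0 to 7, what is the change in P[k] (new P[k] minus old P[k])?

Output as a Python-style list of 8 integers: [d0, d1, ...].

Element change: A[7] 3 -> 17, delta = 14
For k < 7: P[k] unchanged, delta_P[k] = 0
For k >= 7: P[k] shifts by exactly 14
Delta array: [0, 0, 0, 0, 0, 0, 0, 14]

Answer: [0, 0, 0, 0, 0, 0, 0, 14]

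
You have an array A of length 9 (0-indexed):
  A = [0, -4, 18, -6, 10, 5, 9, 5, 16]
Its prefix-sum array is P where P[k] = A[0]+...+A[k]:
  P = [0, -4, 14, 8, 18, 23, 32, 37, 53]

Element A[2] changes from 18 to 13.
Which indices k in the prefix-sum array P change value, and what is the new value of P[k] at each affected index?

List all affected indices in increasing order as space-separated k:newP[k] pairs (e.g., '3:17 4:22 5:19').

P[k] = A[0] + ... + A[k]
P[k] includes A[2] iff k >= 2
Affected indices: 2, 3, ..., 8; delta = -5
  P[2]: 14 + -5 = 9
  P[3]: 8 + -5 = 3
  P[4]: 18 + -5 = 13
  P[5]: 23 + -5 = 18
  P[6]: 32 + -5 = 27
  P[7]: 37 + -5 = 32
  P[8]: 53 + -5 = 48

Answer: 2:9 3:3 4:13 5:18 6:27 7:32 8:48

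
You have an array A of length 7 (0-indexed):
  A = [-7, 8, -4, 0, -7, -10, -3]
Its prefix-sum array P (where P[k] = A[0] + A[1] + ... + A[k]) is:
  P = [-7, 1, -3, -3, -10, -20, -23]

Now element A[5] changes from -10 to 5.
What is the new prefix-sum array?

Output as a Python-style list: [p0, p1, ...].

Change: A[5] -10 -> 5, delta = 15
P[k] for k < 5: unchanged (A[5] not included)
P[k] for k >= 5: shift by delta = 15
  P[0] = -7 + 0 = -7
  P[1] = 1 + 0 = 1
  P[2] = -3 + 0 = -3
  P[3] = -3 + 0 = -3
  P[4] = -10 + 0 = -10
  P[5] = -20 + 15 = -5
  P[6] = -23 + 15 = -8

Answer: [-7, 1, -3, -3, -10, -5, -8]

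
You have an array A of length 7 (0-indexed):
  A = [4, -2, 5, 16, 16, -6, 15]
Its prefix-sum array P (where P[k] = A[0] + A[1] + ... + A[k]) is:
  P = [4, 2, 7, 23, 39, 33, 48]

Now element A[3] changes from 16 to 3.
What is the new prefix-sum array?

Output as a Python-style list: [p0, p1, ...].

Change: A[3] 16 -> 3, delta = -13
P[k] for k < 3: unchanged (A[3] not included)
P[k] for k >= 3: shift by delta = -13
  P[0] = 4 + 0 = 4
  P[1] = 2 + 0 = 2
  P[2] = 7 + 0 = 7
  P[3] = 23 + -13 = 10
  P[4] = 39 + -13 = 26
  P[5] = 33 + -13 = 20
  P[6] = 48 + -13 = 35

Answer: [4, 2, 7, 10, 26, 20, 35]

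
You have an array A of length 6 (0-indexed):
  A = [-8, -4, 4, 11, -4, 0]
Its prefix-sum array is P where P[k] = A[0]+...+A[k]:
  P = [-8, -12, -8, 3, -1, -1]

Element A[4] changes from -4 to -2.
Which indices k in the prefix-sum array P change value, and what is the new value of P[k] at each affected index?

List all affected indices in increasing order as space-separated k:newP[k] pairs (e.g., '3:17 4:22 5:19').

Answer: 4:1 5:1

Derivation:
P[k] = A[0] + ... + A[k]
P[k] includes A[4] iff k >= 4
Affected indices: 4, 5, ..., 5; delta = 2
  P[4]: -1 + 2 = 1
  P[5]: -1 + 2 = 1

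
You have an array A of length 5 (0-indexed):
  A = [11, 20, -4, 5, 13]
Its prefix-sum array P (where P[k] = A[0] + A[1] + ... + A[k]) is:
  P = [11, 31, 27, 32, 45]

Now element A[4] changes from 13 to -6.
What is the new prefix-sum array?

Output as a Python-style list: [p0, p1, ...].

Answer: [11, 31, 27, 32, 26]

Derivation:
Change: A[4] 13 -> -6, delta = -19
P[k] for k < 4: unchanged (A[4] not included)
P[k] for k >= 4: shift by delta = -19
  P[0] = 11 + 0 = 11
  P[1] = 31 + 0 = 31
  P[2] = 27 + 0 = 27
  P[3] = 32 + 0 = 32
  P[4] = 45 + -19 = 26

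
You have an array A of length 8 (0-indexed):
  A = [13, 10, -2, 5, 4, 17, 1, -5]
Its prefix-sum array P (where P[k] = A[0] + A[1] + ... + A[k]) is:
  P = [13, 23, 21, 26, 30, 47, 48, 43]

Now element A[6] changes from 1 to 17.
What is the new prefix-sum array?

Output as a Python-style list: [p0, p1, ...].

Change: A[6] 1 -> 17, delta = 16
P[k] for k < 6: unchanged (A[6] not included)
P[k] for k >= 6: shift by delta = 16
  P[0] = 13 + 0 = 13
  P[1] = 23 + 0 = 23
  P[2] = 21 + 0 = 21
  P[3] = 26 + 0 = 26
  P[4] = 30 + 0 = 30
  P[5] = 47 + 0 = 47
  P[6] = 48 + 16 = 64
  P[7] = 43 + 16 = 59

Answer: [13, 23, 21, 26, 30, 47, 64, 59]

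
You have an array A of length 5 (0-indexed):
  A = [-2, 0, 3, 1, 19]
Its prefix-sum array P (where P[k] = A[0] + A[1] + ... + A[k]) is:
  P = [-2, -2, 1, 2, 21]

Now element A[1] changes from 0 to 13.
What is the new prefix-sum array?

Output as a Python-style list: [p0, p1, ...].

Change: A[1] 0 -> 13, delta = 13
P[k] for k < 1: unchanged (A[1] not included)
P[k] for k >= 1: shift by delta = 13
  P[0] = -2 + 0 = -2
  P[1] = -2 + 13 = 11
  P[2] = 1 + 13 = 14
  P[3] = 2 + 13 = 15
  P[4] = 21 + 13 = 34

Answer: [-2, 11, 14, 15, 34]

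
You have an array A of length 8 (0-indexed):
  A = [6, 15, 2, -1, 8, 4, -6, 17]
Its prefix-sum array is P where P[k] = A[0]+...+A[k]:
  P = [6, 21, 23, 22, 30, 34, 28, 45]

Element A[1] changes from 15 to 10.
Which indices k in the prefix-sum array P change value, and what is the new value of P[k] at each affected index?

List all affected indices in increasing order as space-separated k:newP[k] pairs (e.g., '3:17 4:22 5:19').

Answer: 1:16 2:18 3:17 4:25 5:29 6:23 7:40

Derivation:
P[k] = A[0] + ... + A[k]
P[k] includes A[1] iff k >= 1
Affected indices: 1, 2, ..., 7; delta = -5
  P[1]: 21 + -5 = 16
  P[2]: 23 + -5 = 18
  P[3]: 22 + -5 = 17
  P[4]: 30 + -5 = 25
  P[5]: 34 + -5 = 29
  P[6]: 28 + -5 = 23
  P[7]: 45 + -5 = 40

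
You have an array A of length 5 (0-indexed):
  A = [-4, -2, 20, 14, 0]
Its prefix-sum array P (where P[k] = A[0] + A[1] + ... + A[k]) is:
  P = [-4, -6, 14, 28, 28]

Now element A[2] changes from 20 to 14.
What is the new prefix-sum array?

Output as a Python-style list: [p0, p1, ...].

Change: A[2] 20 -> 14, delta = -6
P[k] for k < 2: unchanged (A[2] not included)
P[k] for k >= 2: shift by delta = -6
  P[0] = -4 + 0 = -4
  P[1] = -6 + 0 = -6
  P[2] = 14 + -6 = 8
  P[3] = 28 + -6 = 22
  P[4] = 28 + -6 = 22

Answer: [-4, -6, 8, 22, 22]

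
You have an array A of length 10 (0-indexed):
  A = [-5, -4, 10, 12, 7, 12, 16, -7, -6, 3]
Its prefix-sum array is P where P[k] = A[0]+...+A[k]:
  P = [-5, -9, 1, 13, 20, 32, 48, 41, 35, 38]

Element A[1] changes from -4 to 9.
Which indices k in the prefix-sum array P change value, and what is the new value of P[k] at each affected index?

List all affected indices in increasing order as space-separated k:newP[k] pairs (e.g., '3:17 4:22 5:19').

P[k] = A[0] + ... + A[k]
P[k] includes A[1] iff k >= 1
Affected indices: 1, 2, ..., 9; delta = 13
  P[1]: -9 + 13 = 4
  P[2]: 1 + 13 = 14
  P[3]: 13 + 13 = 26
  P[4]: 20 + 13 = 33
  P[5]: 32 + 13 = 45
  P[6]: 48 + 13 = 61
  P[7]: 41 + 13 = 54
  P[8]: 35 + 13 = 48
  P[9]: 38 + 13 = 51

Answer: 1:4 2:14 3:26 4:33 5:45 6:61 7:54 8:48 9:51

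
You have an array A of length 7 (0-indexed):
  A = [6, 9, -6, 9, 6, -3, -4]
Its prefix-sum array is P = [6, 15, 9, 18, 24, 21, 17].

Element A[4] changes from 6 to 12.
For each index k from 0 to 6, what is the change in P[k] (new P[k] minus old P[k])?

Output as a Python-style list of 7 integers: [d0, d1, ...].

Answer: [0, 0, 0, 0, 6, 6, 6]

Derivation:
Element change: A[4] 6 -> 12, delta = 6
For k < 4: P[k] unchanged, delta_P[k] = 0
For k >= 4: P[k] shifts by exactly 6
Delta array: [0, 0, 0, 0, 6, 6, 6]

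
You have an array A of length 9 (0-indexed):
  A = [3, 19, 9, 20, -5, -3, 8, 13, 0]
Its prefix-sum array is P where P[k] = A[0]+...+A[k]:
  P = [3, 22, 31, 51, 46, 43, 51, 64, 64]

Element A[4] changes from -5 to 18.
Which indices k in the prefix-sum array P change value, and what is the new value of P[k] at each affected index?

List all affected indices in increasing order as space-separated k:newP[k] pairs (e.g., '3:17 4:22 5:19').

Answer: 4:69 5:66 6:74 7:87 8:87

Derivation:
P[k] = A[0] + ... + A[k]
P[k] includes A[4] iff k >= 4
Affected indices: 4, 5, ..., 8; delta = 23
  P[4]: 46 + 23 = 69
  P[5]: 43 + 23 = 66
  P[6]: 51 + 23 = 74
  P[7]: 64 + 23 = 87
  P[8]: 64 + 23 = 87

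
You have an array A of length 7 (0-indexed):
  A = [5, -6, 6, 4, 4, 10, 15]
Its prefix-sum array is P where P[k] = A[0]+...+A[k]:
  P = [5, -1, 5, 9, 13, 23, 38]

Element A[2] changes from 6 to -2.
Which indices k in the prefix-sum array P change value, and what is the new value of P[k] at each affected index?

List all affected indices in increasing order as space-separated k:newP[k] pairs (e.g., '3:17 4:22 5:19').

Answer: 2:-3 3:1 4:5 5:15 6:30

Derivation:
P[k] = A[0] + ... + A[k]
P[k] includes A[2] iff k >= 2
Affected indices: 2, 3, ..., 6; delta = -8
  P[2]: 5 + -8 = -3
  P[3]: 9 + -8 = 1
  P[4]: 13 + -8 = 5
  P[5]: 23 + -8 = 15
  P[6]: 38 + -8 = 30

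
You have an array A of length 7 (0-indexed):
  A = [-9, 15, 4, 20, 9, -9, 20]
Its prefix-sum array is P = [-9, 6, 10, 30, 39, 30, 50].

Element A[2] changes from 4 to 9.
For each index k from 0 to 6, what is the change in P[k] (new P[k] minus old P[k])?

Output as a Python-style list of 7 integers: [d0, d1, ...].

Element change: A[2] 4 -> 9, delta = 5
For k < 2: P[k] unchanged, delta_P[k] = 0
For k >= 2: P[k] shifts by exactly 5
Delta array: [0, 0, 5, 5, 5, 5, 5]

Answer: [0, 0, 5, 5, 5, 5, 5]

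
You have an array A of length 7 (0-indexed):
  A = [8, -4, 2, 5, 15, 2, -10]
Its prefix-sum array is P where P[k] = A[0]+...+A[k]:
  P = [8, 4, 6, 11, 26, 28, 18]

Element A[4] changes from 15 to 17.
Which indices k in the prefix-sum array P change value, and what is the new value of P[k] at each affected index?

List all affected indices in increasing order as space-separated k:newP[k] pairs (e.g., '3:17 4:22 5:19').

P[k] = A[0] + ... + A[k]
P[k] includes A[4] iff k >= 4
Affected indices: 4, 5, ..., 6; delta = 2
  P[4]: 26 + 2 = 28
  P[5]: 28 + 2 = 30
  P[6]: 18 + 2 = 20

Answer: 4:28 5:30 6:20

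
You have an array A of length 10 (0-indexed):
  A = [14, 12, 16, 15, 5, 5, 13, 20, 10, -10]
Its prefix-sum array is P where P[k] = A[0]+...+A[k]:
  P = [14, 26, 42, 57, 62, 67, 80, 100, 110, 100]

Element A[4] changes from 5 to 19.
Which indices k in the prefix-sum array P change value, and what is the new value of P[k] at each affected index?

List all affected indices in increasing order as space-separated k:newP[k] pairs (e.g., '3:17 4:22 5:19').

Answer: 4:76 5:81 6:94 7:114 8:124 9:114

Derivation:
P[k] = A[0] + ... + A[k]
P[k] includes A[4] iff k >= 4
Affected indices: 4, 5, ..., 9; delta = 14
  P[4]: 62 + 14 = 76
  P[5]: 67 + 14 = 81
  P[6]: 80 + 14 = 94
  P[7]: 100 + 14 = 114
  P[8]: 110 + 14 = 124
  P[9]: 100 + 14 = 114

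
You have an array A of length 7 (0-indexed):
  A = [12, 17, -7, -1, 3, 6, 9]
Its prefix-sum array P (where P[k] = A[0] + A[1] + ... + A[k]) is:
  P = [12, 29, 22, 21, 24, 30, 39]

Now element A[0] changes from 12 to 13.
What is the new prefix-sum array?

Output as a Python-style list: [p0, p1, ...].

Change: A[0] 12 -> 13, delta = 1
P[k] for k < 0: unchanged (A[0] not included)
P[k] for k >= 0: shift by delta = 1
  P[0] = 12 + 1 = 13
  P[1] = 29 + 1 = 30
  P[2] = 22 + 1 = 23
  P[3] = 21 + 1 = 22
  P[4] = 24 + 1 = 25
  P[5] = 30 + 1 = 31
  P[6] = 39 + 1 = 40

Answer: [13, 30, 23, 22, 25, 31, 40]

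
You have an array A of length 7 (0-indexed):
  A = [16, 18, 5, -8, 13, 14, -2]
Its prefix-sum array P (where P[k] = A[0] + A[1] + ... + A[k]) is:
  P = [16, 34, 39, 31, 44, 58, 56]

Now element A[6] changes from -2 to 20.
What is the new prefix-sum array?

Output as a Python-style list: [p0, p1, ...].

Answer: [16, 34, 39, 31, 44, 58, 78]

Derivation:
Change: A[6] -2 -> 20, delta = 22
P[k] for k < 6: unchanged (A[6] not included)
P[k] for k >= 6: shift by delta = 22
  P[0] = 16 + 0 = 16
  P[1] = 34 + 0 = 34
  P[2] = 39 + 0 = 39
  P[3] = 31 + 0 = 31
  P[4] = 44 + 0 = 44
  P[5] = 58 + 0 = 58
  P[6] = 56 + 22 = 78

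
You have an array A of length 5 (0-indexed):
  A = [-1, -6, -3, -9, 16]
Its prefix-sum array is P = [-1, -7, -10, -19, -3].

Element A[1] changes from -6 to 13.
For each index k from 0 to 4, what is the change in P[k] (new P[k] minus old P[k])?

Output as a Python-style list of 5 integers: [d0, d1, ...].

Element change: A[1] -6 -> 13, delta = 19
For k < 1: P[k] unchanged, delta_P[k] = 0
For k >= 1: P[k] shifts by exactly 19
Delta array: [0, 19, 19, 19, 19]

Answer: [0, 19, 19, 19, 19]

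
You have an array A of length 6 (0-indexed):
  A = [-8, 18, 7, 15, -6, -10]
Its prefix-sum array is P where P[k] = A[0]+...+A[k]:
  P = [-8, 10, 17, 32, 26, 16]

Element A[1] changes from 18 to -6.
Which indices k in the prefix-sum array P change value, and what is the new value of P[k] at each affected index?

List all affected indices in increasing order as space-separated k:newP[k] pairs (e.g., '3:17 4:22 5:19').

P[k] = A[0] + ... + A[k]
P[k] includes A[1] iff k >= 1
Affected indices: 1, 2, ..., 5; delta = -24
  P[1]: 10 + -24 = -14
  P[2]: 17 + -24 = -7
  P[3]: 32 + -24 = 8
  P[4]: 26 + -24 = 2
  P[5]: 16 + -24 = -8

Answer: 1:-14 2:-7 3:8 4:2 5:-8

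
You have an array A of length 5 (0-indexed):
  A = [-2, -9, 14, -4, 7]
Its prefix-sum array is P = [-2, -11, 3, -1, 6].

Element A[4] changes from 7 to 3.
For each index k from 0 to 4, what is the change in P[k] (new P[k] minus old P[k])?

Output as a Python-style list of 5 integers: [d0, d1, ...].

Element change: A[4] 7 -> 3, delta = -4
For k < 4: P[k] unchanged, delta_P[k] = 0
For k >= 4: P[k] shifts by exactly -4
Delta array: [0, 0, 0, 0, -4]

Answer: [0, 0, 0, 0, -4]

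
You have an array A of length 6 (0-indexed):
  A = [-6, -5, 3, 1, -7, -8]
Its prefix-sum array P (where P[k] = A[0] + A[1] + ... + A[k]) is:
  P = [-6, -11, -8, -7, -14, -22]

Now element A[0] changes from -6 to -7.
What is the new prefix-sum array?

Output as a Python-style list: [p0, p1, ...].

Answer: [-7, -12, -9, -8, -15, -23]

Derivation:
Change: A[0] -6 -> -7, delta = -1
P[k] for k < 0: unchanged (A[0] not included)
P[k] for k >= 0: shift by delta = -1
  P[0] = -6 + -1 = -7
  P[1] = -11 + -1 = -12
  P[2] = -8 + -1 = -9
  P[3] = -7 + -1 = -8
  P[4] = -14 + -1 = -15
  P[5] = -22 + -1 = -23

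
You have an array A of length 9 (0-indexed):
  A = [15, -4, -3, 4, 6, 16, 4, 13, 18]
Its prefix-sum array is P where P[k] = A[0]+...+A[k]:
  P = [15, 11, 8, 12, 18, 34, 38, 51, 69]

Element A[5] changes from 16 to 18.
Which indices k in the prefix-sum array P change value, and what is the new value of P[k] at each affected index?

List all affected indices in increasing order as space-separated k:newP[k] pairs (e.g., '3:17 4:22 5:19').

P[k] = A[0] + ... + A[k]
P[k] includes A[5] iff k >= 5
Affected indices: 5, 6, ..., 8; delta = 2
  P[5]: 34 + 2 = 36
  P[6]: 38 + 2 = 40
  P[7]: 51 + 2 = 53
  P[8]: 69 + 2 = 71

Answer: 5:36 6:40 7:53 8:71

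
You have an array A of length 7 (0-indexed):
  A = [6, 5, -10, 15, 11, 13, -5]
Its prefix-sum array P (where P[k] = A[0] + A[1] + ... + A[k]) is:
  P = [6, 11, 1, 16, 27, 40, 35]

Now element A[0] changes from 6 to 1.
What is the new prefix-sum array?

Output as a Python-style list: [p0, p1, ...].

Answer: [1, 6, -4, 11, 22, 35, 30]

Derivation:
Change: A[0] 6 -> 1, delta = -5
P[k] for k < 0: unchanged (A[0] not included)
P[k] for k >= 0: shift by delta = -5
  P[0] = 6 + -5 = 1
  P[1] = 11 + -5 = 6
  P[2] = 1 + -5 = -4
  P[3] = 16 + -5 = 11
  P[4] = 27 + -5 = 22
  P[5] = 40 + -5 = 35
  P[6] = 35 + -5 = 30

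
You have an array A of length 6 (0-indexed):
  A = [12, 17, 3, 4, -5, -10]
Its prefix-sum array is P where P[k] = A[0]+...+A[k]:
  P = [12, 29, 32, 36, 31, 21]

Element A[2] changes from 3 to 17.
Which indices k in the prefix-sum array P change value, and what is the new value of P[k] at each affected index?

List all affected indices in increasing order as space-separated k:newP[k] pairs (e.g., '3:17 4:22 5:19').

P[k] = A[0] + ... + A[k]
P[k] includes A[2] iff k >= 2
Affected indices: 2, 3, ..., 5; delta = 14
  P[2]: 32 + 14 = 46
  P[3]: 36 + 14 = 50
  P[4]: 31 + 14 = 45
  P[5]: 21 + 14 = 35

Answer: 2:46 3:50 4:45 5:35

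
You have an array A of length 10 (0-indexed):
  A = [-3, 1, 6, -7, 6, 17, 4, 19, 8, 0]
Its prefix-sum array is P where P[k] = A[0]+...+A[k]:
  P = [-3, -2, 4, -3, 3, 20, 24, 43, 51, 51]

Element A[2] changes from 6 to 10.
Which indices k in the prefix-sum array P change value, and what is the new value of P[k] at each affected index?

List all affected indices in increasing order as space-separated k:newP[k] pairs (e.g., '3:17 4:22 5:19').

P[k] = A[0] + ... + A[k]
P[k] includes A[2] iff k >= 2
Affected indices: 2, 3, ..., 9; delta = 4
  P[2]: 4 + 4 = 8
  P[3]: -3 + 4 = 1
  P[4]: 3 + 4 = 7
  P[5]: 20 + 4 = 24
  P[6]: 24 + 4 = 28
  P[7]: 43 + 4 = 47
  P[8]: 51 + 4 = 55
  P[9]: 51 + 4 = 55

Answer: 2:8 3:1 4:7 5:24 6:28 7:47 8:55 9:55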